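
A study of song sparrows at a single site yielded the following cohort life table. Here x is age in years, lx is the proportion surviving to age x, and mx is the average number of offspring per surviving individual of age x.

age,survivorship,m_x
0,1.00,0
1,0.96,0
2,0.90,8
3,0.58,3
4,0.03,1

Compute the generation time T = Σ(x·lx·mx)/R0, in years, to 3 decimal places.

lx·mx: 0, 0, 7.2, 1.74, 0.03 → R0 = 8.97
x·lx·mx: 0, 0, 14.4, 5.22, 0.12 → Σ = 19.74
T = 19.74 / 8.97 = 2.200669… → 2.201

2.201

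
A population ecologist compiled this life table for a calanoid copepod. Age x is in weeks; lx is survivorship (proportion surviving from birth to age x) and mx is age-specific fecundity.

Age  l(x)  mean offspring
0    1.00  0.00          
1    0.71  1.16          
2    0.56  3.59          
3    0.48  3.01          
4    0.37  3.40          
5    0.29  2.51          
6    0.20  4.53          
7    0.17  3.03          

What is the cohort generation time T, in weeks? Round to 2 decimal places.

lx·mx: 0, 0.8236, 2.0104, 1.4448, 1.258, 0.7279, 0.906, 0.5151 → R0 = 7.6858
x·lx·mx: 0, 0.8236, 4.0208, 4.3344, 5.032, 3.6395, 5.436, 3.6057 → Σ = 26.892
T = 26.892 / 7.6858 = 3.49892… → 3.50

3.50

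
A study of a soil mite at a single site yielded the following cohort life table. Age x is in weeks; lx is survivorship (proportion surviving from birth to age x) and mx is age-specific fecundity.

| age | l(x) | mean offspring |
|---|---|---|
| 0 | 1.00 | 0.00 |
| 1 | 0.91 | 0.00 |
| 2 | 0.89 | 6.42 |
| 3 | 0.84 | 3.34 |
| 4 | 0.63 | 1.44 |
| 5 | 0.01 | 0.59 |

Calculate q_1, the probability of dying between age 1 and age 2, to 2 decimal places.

q_1 = (l_1 − l_2) / l_1 = (0.91 − 0.89) / 0.91
     = 0.02 / 0.91 = 0.021978… → 0.02

0.02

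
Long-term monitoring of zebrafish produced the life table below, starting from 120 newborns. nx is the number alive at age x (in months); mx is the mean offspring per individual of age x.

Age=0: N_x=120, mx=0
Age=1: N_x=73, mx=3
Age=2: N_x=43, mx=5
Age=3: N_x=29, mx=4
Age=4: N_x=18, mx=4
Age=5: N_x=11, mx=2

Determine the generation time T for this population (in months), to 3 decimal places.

lx = nx/n0 = nx/120: 1, 0.60833…, 0.35833…, 0.24167…, 0.15, 0.09167…
lx·mx: 0, 1.825…, 1.791667…, 0.966667…, 0.6, 0.183333… → R0 = 5.366667…
x·lx·mx: 0, 1.825…, 3.583333…, 2.9…, 2.4, 0.916667… → Σ = 11.625…
T = 11.625… / 5.366667… = 2.166149… → 2.166

2.166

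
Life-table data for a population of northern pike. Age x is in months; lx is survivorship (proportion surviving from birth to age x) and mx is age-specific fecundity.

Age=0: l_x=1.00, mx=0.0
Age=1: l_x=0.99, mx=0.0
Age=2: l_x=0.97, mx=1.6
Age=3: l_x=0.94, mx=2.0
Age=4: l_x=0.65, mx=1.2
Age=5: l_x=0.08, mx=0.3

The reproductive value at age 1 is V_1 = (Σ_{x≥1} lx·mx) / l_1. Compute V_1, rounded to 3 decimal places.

4.279

lx·mx for x ≥ 1: 0, 1.552, 1.88, 0.78, 0.024 → sum = 4.236
V_1 = 4.236 / l_1 = 4.236 / 0.99 = 4.278788… → 4.279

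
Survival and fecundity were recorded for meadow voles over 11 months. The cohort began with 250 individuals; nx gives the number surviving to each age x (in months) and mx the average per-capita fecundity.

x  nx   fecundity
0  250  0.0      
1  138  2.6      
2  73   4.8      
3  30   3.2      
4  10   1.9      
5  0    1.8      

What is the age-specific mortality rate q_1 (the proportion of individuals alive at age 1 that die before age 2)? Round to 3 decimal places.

0.471

lx = nx/n0 = nx/250: 1, 0.552, 0.292, 0.12, 0.04, 0
q_1 = (l_1 − l_2) / l_1 = (0.552 − 0.292) / 0.552
     = 0.26 / 0.552 = 0.471014… → 0.471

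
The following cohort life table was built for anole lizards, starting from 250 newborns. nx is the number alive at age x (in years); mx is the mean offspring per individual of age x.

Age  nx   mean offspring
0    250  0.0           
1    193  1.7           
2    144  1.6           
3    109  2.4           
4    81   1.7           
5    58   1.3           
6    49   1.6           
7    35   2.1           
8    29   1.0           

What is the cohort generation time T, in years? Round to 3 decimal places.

3.063

lx = nx/n0 = nx/250: 1, 0.772, 0.576, 0.436, 0.324, 0.232, 0.196, 0.14, 0.116
lx·mx: 0, 1.3124, 0.9216, 1.0464, 0.5508, 0.3016, 0.3136, 0.294, 0.116 → R0 = 4.8564
x·lx·mx: 0, 1.3124, 1.8432, 3.1392, 2.2032, 1.508, 1.8816, 2.058, 0.928 → Σ = 14.8736
T = 14.8736 / 4.8564 = 3.06268… → 3.063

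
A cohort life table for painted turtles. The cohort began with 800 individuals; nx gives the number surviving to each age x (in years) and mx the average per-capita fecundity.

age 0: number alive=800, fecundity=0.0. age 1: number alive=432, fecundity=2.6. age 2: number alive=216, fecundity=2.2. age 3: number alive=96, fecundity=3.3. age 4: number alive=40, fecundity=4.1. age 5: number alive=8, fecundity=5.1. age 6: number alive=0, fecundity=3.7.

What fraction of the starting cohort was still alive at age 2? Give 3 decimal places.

0.270

l_2 = n_2/n_0 = 216/800 = 0.27 → 0.270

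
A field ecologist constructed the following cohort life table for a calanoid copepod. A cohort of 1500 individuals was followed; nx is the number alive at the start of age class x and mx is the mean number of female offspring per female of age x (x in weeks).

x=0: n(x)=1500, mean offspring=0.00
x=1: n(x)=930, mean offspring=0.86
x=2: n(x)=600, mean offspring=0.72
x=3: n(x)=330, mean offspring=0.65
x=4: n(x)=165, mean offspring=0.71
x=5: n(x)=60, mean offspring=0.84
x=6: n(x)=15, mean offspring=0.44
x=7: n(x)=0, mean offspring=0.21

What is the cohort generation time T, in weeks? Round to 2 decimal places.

lx = nx/n0 = nx/1500: 1, 0.62, 0.4, 0.22, 0.11, 0.04, 0.01, 0
lx·mx: 0, 0.5332, 0.288, 0.143, 0.0781, 0.0336, 0.0044, 0 → R0 = 1.0803
x·lx·mx: 0, 0.5332, 0.576, 0.429, 0.3124, 0.168, 0.0264, 0 → Σ = 2.045
T = 2.045 / 1.0803 = 1.892993… → 1.89

1.89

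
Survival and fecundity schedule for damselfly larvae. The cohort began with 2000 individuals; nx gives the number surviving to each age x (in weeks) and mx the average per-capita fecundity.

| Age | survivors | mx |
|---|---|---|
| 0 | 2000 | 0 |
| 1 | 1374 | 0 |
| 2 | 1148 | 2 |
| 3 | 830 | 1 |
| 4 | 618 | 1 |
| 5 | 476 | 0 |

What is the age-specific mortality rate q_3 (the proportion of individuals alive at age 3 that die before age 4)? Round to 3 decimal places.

lx = nx/n0 = nx/2000: 1, 0.687, 0.574, 0.415, 0.309, 0.238
q_3 = (l_3 − l_4) / l_3 = (0.415 − 0.309) / 0.415
     = 0.106 / 0.415 = 0.255422… → 0.255

0.255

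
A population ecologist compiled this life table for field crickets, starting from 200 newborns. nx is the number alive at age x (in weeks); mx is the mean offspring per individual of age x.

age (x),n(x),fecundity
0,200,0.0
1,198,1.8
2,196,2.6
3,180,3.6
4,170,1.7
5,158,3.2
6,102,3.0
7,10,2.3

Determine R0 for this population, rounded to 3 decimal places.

13.188

lx = nx/n0 = nx/200: 1, 0.99, 0.98, 0.9, 0.85, 0.79, 0.51, 0.05
lx·mx by age: 0, 1.782, 2.548, 3.24, 1.445, 2.528, 1.53, 0.115
R0 = Σ lx·mx = 13.188 → 13.188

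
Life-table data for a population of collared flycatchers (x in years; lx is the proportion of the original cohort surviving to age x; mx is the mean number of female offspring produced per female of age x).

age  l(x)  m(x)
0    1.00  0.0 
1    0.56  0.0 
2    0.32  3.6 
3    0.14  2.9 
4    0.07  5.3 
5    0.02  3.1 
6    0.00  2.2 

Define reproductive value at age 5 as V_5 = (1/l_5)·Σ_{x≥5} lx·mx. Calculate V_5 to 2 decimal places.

lx·mx for x ≥ 5: 0.062, 0 → sum = 0.062
V_5 = 0.062 / l_5 = 0.062 / 0.02 = 3.1 → 3.10

3.10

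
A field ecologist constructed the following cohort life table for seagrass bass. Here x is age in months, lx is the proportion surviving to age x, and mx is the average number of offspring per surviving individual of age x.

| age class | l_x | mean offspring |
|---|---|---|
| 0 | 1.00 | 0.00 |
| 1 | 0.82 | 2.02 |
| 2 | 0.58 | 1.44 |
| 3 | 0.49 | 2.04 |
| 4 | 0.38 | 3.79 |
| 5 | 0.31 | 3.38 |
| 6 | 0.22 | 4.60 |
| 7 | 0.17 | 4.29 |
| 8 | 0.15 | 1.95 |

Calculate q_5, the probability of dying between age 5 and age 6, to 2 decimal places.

q_5 = (l_5 − l_6) / l_5 = (0.31 − 0.22) / 0.31
     = 0.09 / 0.31 = 0.290323… → 0.29

0.29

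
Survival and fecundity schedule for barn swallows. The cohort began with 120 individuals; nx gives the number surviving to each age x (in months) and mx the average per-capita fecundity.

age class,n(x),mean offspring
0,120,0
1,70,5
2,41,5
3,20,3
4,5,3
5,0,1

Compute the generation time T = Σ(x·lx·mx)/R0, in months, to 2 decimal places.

1.59

lx = nx/n0 = nx/120: 1, 0.58333…, 0.34167…, 0.16667…, 0.04167…, 0
lx·mx: 0, 2.916667…, 1.708333…, 0.5…, 0.125…, 0 → R0 = 5.25…
x·lx·mx: 0, 2.916667…, 3.416667…, 1.5…, 0.5…, 0 → Σ = 8.333333…
T = 8.333333… / 5.25… = 1.587302… → 1.59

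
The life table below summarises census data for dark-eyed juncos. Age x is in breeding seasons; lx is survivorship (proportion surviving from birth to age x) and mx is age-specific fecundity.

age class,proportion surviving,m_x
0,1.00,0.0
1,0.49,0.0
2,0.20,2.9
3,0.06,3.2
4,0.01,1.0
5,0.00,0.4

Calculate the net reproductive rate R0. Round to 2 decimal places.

lx·mx by age: 0, 0, 0.58, 0.192, 0.01, 0
R0 = Σ lx·mx = 0.782 → 0.78

0.78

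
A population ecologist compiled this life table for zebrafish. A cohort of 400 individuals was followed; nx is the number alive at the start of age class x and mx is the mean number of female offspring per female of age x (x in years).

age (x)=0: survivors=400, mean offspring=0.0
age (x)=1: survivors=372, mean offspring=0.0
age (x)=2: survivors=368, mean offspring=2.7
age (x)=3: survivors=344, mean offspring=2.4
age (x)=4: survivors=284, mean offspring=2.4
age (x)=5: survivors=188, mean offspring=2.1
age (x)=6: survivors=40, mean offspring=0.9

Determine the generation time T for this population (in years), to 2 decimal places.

lx = nx/n0 = nx/400: 1, 0.93, 0.92, 0.86, 0.71, 0.47, 0.1
lx·mx: 0, 0, 2.484, 2.064, 1.704, 0.987, 0.09 → R0 = 7.329
x·lx·mx: 0, 0, 4.968, 6.192, 6.816, 4.935, 0.54 → Σ = 23.451
T = 23.451 / 7.329 = 3.199754… → 3.20

3.20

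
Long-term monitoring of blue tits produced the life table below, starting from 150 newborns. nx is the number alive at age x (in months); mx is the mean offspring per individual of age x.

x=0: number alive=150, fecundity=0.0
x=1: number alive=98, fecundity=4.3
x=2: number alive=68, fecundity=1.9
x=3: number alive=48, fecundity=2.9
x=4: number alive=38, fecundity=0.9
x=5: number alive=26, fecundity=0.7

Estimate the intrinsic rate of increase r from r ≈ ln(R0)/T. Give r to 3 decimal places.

lx = nx/n0 = nx/150: 1, 0.65333…, 0.45333…, 0.32, 0.25333…, 0.17333…
R0 = Σ lx·mx = 0 + 2.80933… + 0.86133… + 0.928 + 0.228… + 0.12133… = 4.948…
Σ x·lx·mx = 8.834667…; T = 8.834667…/4.948… = 1.7855…
r ≈ ln(R0)/T = ln(4.948…)/1.7855… = 0.89554… → 0.896

0.896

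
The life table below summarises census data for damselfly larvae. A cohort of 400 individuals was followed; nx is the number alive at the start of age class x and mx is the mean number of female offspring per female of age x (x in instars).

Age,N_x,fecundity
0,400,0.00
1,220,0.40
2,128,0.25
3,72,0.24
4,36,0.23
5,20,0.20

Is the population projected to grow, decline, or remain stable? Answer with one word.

declining

lx = nx/n0 = nx/400: 1, 0.55, 0.32, 0.18, 0.09, 0.05
R0 = Σ lx·mx = 0 + 0.22 + 0.08 + 0.0432 + 0.0207 + 0.01 = 0.3739
R0 < 1, so the population is declining.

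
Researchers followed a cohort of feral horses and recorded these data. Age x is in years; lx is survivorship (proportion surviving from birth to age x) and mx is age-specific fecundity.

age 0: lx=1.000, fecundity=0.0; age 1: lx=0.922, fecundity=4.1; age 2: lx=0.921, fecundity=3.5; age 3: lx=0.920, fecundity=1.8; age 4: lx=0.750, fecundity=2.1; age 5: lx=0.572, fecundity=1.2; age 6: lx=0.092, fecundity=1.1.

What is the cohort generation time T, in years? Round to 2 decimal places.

2.32

lx·mx: 0, 3.7802, 3.2235, 1.656, 1.575, 0.6864, 0.1012 → R0 = 11.0223
x·lx·mx: 0, 3.7802, 6.447, 4.968, 6.3, 3.432, 0.6072 → Σ = 25.5344
T = 25.5344 / 11.0223 = 2.316613… → 2.32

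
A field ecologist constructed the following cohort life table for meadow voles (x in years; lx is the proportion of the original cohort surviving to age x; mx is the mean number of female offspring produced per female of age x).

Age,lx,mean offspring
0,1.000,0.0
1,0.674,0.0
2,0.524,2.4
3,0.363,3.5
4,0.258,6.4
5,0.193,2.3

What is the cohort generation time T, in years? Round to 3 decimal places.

lx·mx: 0, 0, 1.2576, 1.2705, 1.6512, 0.4439 → R0 = 4.6232
x·lx·mx: 0, 0, 2.5152, 3.8115, 6.6048, 2.2195 → Σ = 15.151
T = 15.151 / 4.6232 = 3.277167… → 3.277

3.277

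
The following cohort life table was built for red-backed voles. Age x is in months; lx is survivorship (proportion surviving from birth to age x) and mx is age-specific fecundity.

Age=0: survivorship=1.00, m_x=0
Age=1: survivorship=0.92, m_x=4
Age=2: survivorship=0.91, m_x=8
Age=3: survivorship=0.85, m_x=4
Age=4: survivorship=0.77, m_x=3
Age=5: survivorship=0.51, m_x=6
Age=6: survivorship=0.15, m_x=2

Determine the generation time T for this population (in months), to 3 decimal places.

lx·mx: 0, 3.68, 7.28, 3.4, 2.31, 3.06, 0.3 → R0 = 20.03
x·lx·mx: 0, 3.68, 14.56, 10.2, 9.24, 15.3, 1.8 → Σ = 54.78
T = 54.78 / 20.03 = 2.734898… → 2.735

2.735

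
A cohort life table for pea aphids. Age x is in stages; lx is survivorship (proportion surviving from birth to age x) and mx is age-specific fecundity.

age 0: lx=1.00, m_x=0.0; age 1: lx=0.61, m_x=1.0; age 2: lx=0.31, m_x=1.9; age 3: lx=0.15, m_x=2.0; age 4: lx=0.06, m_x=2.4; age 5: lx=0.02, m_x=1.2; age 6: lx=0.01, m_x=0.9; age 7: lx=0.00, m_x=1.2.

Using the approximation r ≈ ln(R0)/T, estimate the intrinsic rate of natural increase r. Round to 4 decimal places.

0.2517

R0 = Σ lx·mx = 0 + 0.61 + 0.589 + 0.3 + 0.144 + 0.024 + 0.009 + 0 = 1.676
Σ x·lx·mx = 3.438; T = 3.438/1.676 = 2.05131…
r ≈ ln(R0)/T = ln(1.676)/2.05131… = 0.251746… → 0.2517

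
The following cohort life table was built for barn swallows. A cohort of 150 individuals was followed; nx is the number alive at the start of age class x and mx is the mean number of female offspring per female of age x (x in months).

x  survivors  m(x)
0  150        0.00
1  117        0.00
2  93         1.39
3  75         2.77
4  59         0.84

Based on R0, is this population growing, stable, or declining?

lx = nx/n0 = nx/150: 1, 0.78, 0.62, 0.5, 0.39333…
R0 = Σ lx·mx = 0 + 0 + 0.8618 + 1.385 + 0.3304… = 2.5772…
R0 > 1, so the population is growing.

growing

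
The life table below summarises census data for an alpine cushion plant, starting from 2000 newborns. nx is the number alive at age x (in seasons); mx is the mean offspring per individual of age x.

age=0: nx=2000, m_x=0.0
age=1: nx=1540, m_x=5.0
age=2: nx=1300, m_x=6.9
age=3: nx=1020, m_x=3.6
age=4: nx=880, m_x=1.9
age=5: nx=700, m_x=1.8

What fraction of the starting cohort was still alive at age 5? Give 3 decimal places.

l_5 = n_5/n_0 = 700/2000 = 0.35 → 0.350

0.350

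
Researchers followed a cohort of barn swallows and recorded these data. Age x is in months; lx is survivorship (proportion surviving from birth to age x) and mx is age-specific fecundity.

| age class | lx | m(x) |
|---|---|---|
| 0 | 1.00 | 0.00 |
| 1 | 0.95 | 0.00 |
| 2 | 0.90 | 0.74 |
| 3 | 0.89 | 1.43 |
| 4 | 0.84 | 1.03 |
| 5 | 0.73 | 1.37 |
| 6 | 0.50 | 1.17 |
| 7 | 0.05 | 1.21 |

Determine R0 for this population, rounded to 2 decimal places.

4.45

lx·mx by age: 0, 0, 0.666, 1.2727, 0.8652, 1.0001, 0.585, 0.0605
R0 = Σ lx·mx = 4.4495 → 4.45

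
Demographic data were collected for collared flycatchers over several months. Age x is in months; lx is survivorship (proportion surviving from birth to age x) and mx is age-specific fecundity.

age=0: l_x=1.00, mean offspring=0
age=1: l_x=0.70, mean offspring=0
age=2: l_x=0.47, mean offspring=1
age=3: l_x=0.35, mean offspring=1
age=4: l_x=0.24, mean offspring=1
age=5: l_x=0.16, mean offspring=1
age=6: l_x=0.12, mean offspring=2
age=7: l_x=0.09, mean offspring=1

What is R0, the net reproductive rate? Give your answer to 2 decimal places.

1.55

lx·mx by age: 0, 0, 0.47, 0.35, 0.24, 0.16, 0.24, 0.09
R0 = Σ lx·mx = 1.55 → 1.55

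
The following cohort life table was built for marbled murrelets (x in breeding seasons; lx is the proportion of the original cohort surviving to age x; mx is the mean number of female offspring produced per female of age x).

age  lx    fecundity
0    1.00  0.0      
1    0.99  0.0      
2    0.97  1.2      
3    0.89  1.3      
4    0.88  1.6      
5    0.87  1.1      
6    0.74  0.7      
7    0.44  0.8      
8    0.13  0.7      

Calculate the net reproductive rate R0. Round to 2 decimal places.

5.65

lx·mx by age: 0, 0, 1.164, 1.157, 1.408, 0.957, 0.518, 0.352, 0.091
R0 = Σ lx·mx = 5.647 → 5.65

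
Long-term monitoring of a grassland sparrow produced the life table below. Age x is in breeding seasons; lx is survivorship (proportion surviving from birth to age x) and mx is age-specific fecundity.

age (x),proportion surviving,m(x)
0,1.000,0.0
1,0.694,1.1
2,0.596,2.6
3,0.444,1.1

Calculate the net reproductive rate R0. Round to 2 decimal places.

lx·mx by age: 0, 0.7634, 1.5496, 0.4884
R0 = Σ lx·mx = 2.8014 → 2.80

2.80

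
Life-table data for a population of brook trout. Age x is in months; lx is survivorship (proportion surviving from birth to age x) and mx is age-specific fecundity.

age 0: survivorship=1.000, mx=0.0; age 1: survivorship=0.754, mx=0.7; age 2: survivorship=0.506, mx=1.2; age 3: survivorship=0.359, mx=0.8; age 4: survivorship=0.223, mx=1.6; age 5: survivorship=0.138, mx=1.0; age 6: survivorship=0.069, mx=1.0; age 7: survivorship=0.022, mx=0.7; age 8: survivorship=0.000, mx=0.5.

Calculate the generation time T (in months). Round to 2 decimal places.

2.62

lx·mx: 0, 0.5278, 0.6072, 0.2872, 0.3568, 0.138, 0.069, 0.0154, 0 → R0 = 2.0014
x·lx·mx: 0, 0.5278, 1.2144, 0.8616, 1.4272, 0.69, 0.414, 0.1078, 0 → Σ = 5.2428
T = 5.2428 / 2.0014 = 2.619566… → 2.62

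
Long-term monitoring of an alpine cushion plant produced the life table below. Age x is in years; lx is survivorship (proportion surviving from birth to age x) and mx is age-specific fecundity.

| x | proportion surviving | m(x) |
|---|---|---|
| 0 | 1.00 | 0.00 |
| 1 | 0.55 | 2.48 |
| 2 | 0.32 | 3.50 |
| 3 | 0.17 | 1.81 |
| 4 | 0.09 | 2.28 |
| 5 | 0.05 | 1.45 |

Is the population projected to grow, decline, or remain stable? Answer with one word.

R0 = Σ lx·mx = 0 + 1.364 + 1.12 + 0.3077 + 0.2052 + 0.0725 = 3.0694
R0 > 1, so the population is growing.

growing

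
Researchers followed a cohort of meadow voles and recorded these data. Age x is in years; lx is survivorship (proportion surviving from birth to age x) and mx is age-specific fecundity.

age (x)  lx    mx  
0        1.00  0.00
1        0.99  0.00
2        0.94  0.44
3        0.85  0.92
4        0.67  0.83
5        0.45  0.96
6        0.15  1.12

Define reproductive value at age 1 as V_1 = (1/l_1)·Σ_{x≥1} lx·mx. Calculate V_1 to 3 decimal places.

2.375

lx·mx for x ≥ 1: 0, 0.4136, 0.782, 0.5561, 0.432, 0.168 → sum = 2.3517
V_1 = 2.3517 / l_1 = 2.3517 / 0.99 = 2.375455… → 2.375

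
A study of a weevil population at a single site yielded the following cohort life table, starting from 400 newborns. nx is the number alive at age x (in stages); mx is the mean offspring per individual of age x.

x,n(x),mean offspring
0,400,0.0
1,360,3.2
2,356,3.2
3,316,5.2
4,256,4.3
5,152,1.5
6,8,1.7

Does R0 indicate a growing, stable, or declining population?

lx = nx/n0 = nx/400: 1, 0.9, 0.89, 0.79, 0.64, 0.38, 0.02
R0 = Σ lx·mx = 0 + 2.88 + 2.848 + 4.108 + 2.752 + 0.57 + 0.034 = 13.192
R0 > 1, so the population is growing.

growing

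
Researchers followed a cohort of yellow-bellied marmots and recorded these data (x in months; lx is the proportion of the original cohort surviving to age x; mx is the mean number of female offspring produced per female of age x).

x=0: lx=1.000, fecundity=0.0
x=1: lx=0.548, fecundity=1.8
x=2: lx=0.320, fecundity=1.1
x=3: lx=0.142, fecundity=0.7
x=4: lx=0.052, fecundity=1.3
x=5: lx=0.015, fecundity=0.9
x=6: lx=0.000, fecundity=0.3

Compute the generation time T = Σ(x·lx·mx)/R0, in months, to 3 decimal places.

lx·mx: 0, 0.9864, 0.352, 0.0994, 0.0676, 0.0135, 0 → R0 = 1.5189
x·lx·mx: 0, 0.9864, 0.704, 0.2982, 0.2704, 0.0675, 0 → Σ = 2.3265
T = 2.3265 / 1.5189 = 1.531701… → 1.532

1.532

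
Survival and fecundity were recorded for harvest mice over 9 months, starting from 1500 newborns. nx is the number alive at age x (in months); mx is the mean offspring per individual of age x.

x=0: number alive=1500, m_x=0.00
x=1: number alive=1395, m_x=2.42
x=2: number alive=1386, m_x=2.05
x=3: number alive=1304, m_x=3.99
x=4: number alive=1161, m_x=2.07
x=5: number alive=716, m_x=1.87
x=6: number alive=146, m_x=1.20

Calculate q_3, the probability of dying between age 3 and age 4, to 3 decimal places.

0.110

lx = nx/n0 = nx/1500: 1, 0.93, 0.924, 0.86933…, 0.774, 0.47733…, 0.09733…
q_3 = (l_3 − l_4) / l_3 = (0.869333… − 0.774) / 0.869333…
     = 0.095333… / 0.869333… = 0.109663… → 0.110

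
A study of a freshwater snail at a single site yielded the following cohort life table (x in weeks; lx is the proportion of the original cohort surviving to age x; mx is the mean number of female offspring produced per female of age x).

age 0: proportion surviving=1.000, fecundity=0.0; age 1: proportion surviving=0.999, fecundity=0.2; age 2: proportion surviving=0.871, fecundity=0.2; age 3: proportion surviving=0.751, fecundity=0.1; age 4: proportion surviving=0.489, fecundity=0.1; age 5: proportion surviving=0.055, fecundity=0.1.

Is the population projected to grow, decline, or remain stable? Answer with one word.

R0 = Σ lx·mx = 0 + 0.1998 + 0.1742 + 0.0751 + 0.0489 + 0.0055 = 0.5035
R0 < 1, so the population is declining.

declining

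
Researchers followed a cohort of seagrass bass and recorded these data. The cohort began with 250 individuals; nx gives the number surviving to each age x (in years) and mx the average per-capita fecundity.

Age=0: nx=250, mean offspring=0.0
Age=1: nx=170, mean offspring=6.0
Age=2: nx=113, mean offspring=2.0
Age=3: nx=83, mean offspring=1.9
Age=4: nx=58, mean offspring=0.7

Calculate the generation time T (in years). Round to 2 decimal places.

1.46

lx = nx/n0 = nx/250: 1, 0.68, 0.452, 0.332, 0.232
lx·mx: 0, 4.08, 0.904, 0.6308, 0.1624 → R0 = 5.7772
x·lx·mx: 0, 4.08, 1.808, 1.8924, 0.6496 → Σ = 8.43
T = 8.43 / 5.7772 = 1.459184… → 1.46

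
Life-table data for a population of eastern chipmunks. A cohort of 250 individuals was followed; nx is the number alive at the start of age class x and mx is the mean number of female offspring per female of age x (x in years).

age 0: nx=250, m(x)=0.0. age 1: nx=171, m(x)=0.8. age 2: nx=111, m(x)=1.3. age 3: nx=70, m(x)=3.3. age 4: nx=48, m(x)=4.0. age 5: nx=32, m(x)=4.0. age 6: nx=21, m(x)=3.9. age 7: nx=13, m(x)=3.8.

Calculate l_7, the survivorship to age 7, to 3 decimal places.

l_7 = n_7/n_0 = 13/250 = 0.052 → 0.052

0.052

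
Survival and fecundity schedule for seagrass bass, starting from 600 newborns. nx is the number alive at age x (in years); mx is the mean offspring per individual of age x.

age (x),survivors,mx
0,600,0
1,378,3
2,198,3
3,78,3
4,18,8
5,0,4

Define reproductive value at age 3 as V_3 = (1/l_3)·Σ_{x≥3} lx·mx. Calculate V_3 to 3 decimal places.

4.846

lx = nx/n0 = nx/600: 1, 0.63, 0.33, 0.13, 0.03, 0
lx·mx for x ≥ 3: 0.39, 0.24, 0 → sum = 0.63
V_3 = 0.63 / l_3 = 0.63 / 0.13 = 4.846154… → 4.846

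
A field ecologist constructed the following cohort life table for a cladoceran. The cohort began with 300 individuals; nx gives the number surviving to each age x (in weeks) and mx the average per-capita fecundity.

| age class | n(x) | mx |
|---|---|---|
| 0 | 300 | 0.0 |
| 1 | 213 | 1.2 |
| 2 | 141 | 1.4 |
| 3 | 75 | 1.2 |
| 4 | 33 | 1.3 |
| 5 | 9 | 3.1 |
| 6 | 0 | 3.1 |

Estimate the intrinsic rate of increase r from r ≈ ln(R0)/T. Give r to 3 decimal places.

lx = nx/n0 = nx/300: 1, 0.71, 0.47, 0.25, 0.11, 0.03, 0
R0 = Σ lx·mx = 0 + 0.852 + 0.658 + 0.3 + 0.143 + 0.093 + 0 = 2.046
Σ x·lx·mx = 4.105; T = 4.105/2.046 = 2.00635…
r ≈ ln(R0)/T = ln(2.046)/2.00635… = 0.35681… → 0.357

0.357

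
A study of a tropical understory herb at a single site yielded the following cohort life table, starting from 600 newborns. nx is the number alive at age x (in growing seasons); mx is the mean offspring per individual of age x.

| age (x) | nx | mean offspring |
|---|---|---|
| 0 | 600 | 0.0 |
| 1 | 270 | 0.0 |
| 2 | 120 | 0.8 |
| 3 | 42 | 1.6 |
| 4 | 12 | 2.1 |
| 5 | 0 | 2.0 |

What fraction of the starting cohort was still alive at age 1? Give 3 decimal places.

l_1 = n_1/n_0 = 270/600 = 0.45 → 0.450

0.450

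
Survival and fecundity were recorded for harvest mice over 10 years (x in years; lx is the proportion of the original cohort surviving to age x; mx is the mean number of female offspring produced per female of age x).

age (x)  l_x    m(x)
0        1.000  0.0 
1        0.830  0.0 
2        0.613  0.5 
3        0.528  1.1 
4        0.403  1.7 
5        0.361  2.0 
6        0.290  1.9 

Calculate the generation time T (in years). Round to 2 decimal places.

lx·mx: 0, 0, 0.3065, 0.5808, 0.6851, 0.722, 0.551 → R0 = 2.8454
x·lx·mx: 0, 0, 0.613, 1.7424, 2.7404, 3.61, 3.306 → Σ = 12.0118
T = 12.0118 / 2.8454 = 4.22148… → 4.22

4.22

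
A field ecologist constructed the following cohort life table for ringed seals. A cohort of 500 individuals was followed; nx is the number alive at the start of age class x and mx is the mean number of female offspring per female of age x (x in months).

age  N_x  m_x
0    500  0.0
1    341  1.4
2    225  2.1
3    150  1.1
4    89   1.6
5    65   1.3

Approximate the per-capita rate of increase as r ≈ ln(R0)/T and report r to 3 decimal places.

0.455

lx = nx/n0 = nx/500: 1, 0.682, 0.45, 0.3, 0.178, 0.13
R0 = Σ lx·mx = 0 + 0.9548 + 0.945 + 0.33 + 0.2848 + 0.169 = 2.6836
Σ x·lx·mx = 5.819; T = 5.819/2.6836 = 2.16836…
r ≈ ln(R0)/T = ln(2.6836)/2.16836… = 0.45526… → 0.455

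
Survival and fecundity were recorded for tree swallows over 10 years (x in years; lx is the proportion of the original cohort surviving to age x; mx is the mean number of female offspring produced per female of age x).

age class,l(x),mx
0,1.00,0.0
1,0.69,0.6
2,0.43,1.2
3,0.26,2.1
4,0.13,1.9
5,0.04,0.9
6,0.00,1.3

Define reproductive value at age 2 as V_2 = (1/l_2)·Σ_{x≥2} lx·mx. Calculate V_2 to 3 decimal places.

lx·mx for x ≥ 2: 0.516, 0.546, 0.247, 0.036, 0 → sum = 1.345
V_2 = 1.345 / l_2 = 1.345 / 0.43 = 3.127907… → 3.128

3.128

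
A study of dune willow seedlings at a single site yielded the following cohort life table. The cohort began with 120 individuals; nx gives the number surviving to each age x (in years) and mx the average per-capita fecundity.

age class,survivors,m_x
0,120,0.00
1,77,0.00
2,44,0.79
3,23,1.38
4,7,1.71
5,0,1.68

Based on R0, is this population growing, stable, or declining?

lx = nx/n0 = nx/120: 1, 0.64167…, 0.36667…, 0.19167…, 0.05833…, 0
R0 = Σ lx·mx = 0 + 0 + 0.289667… + 0.2645… + 0.09975… + 0 = 0.653917…
R0 < 1, so the population is declining.

declining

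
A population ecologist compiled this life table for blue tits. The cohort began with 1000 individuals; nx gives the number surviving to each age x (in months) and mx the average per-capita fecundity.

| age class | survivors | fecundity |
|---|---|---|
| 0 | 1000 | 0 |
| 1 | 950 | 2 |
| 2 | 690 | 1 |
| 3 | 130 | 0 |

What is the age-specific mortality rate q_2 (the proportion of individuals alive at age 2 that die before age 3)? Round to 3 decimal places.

lx = nx/n0 = nx/1000: 1, 0.95, 0.69, 0.13
q_2 = (l_2 − l_3) / l_2 = (0.69 − 0.13) / 0.69
     = 0.56 / 0.69 = 0.811594… → 0.812

0.812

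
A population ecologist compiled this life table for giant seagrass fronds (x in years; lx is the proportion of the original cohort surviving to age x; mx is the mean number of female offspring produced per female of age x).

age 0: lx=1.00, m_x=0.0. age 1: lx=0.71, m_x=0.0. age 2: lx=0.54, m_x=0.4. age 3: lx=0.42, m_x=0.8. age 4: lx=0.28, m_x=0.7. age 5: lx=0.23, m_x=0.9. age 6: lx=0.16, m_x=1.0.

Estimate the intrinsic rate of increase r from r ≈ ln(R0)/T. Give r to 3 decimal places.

0.029

R0 = Σ lx·mx = 0 + 0 + 0.216 + 0.336 + 0.196 + 0.207 + 0.16 = 1.115
Σ x·lx·mx = 4.219; T = 4.219/1.115 = 3.78386…
r ≈ ln(R0)/T = ln(1.115)/3.78386… = 0.02877… → 0.029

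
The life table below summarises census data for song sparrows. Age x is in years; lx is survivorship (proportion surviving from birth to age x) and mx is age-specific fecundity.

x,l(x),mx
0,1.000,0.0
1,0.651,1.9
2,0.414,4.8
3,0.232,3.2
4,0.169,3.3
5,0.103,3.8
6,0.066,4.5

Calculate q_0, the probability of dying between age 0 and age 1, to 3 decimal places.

0.349

q_0 = (l_0 − l_1) / l_0 = (1 − 0.651) / 1
     = 0.349 / 1 = 0.349 → 0.349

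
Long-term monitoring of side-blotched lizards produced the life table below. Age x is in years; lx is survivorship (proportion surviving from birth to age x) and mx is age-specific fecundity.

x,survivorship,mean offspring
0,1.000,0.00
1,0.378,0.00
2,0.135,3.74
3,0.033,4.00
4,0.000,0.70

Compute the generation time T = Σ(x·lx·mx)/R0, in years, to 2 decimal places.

lx·mx: 0, 0, 0.5049, 0.132, 0 → R0 = 0.6369
x·lx·mx: 0, 0, 1.0098, 0.396, 0 → Σ = 1.4058
T = 1.4058 / 0.6369 = 2.207254… → 2.21

2.21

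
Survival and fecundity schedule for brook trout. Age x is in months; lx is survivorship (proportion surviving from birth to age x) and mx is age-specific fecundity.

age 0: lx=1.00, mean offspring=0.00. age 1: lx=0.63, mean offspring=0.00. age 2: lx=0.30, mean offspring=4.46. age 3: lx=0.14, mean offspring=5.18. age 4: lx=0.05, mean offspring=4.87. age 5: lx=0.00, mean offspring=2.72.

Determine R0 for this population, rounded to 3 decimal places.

lx·mx by age: 0, 0, 1.338, 0.7252, 0.2435, 0
R0 = Σ lx·mx = 2.3067 → 2.307

2.307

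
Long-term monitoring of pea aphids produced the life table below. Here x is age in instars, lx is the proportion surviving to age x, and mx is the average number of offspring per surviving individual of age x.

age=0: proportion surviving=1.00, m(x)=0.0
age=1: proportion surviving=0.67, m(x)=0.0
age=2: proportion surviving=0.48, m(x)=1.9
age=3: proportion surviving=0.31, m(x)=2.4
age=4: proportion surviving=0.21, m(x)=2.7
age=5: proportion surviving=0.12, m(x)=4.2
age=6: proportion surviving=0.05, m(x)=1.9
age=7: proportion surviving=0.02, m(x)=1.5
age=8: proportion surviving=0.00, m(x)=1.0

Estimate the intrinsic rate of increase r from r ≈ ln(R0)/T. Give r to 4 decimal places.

R0 = Σ lx·mx = 0 + 0 + 0.912 + 0.744 + 0.567 + 0.504 + 0.095 + 0.03 + 0 = 2.852
Σ x·lx·mx = 9.624; T = 9.624/2.852 = 3.37447…
r ≈ ln(R0)/T = ln(2.852)/3.37447… = 0.310573… → 0.3106

0.3106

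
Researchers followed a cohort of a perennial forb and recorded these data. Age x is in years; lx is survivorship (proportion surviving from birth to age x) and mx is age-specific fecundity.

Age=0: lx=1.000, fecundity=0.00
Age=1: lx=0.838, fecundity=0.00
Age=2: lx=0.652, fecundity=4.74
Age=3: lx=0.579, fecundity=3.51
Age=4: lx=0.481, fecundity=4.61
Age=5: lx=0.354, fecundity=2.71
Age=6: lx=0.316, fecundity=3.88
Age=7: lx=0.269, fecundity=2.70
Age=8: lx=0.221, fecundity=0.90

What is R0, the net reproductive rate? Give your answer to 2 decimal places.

10.45

lx·mx by age: 0, 0, 3.09048, 2.03229, 2.21741, 0.95934, 1.22608, 0.7263, 0.1989
R0 = Σ lx·mx = 10.4508 → 10.45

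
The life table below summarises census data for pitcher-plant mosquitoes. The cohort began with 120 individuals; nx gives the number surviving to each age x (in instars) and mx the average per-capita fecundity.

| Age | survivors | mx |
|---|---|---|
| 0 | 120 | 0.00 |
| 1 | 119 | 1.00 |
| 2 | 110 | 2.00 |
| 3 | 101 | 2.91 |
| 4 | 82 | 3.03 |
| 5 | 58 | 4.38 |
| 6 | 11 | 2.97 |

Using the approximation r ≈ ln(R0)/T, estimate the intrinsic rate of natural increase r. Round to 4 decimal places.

0.6814

lx = nx/n0 = nx/120: 1, 0.99167…, 0.91667…, 0.84167…, 0.68333…, 0.48333…, 0.09167…
R0 = Σ lx·mx = 0 + 0.99167… + 1.83333… + 2.44925… + 2.0705… + 2.117… + 0.27225… = 9.734…
Σ x·lx·mx = 32.506583…; T = 32.506583…/9.734… = 3.33949…
r ≈ ln(R0)/T = ln(9.734…)/3.33949… = 0.681429… → 0.6814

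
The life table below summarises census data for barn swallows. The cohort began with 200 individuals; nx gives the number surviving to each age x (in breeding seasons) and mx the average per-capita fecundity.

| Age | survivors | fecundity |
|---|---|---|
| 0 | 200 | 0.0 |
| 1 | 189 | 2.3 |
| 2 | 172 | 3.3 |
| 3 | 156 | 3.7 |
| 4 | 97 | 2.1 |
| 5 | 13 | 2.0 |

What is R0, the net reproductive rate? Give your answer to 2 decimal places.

9.05

lx = nx/n0 = nx/200: 1, 0.945, 0.86, 0.78, 0.485, 0.065
lx·mx by age: 0, 2.1735, 2.838, 2.886, 1.0185, 0.13
R0 = Σ lx·mx = 9.046 → 9.05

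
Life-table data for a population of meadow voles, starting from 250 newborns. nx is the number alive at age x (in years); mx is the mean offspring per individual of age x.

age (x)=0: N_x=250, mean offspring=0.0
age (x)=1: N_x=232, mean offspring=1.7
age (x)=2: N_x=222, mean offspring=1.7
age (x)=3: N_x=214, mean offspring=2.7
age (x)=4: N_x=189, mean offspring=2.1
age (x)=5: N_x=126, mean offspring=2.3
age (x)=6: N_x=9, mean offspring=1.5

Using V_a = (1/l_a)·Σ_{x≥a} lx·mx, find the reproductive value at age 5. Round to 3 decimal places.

2.407

lx = nx/n0 = nx/250: 1, 0.928, 0.888, 0.856, 0.756, 0.504, 0.036
lx·mx for x ≥ 5: 1.1592, 0.054 → sum = 1.2132
V_5 = 1.2132 / l_5 = 1.2132 / 0.504 = 2.407143… → 2.407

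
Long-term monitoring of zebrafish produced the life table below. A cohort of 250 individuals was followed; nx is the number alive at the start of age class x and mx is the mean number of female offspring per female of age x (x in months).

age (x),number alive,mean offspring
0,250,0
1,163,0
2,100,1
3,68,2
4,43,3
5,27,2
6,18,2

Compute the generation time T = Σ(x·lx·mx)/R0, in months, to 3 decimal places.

lx = nx/n0 = nx/250: 1, 0.652, 0.4, 0.272, 0.172, 0.108, 0.072
lx·mx: 0, 0, 0.4, 0.544, 0.516, 0.216, 0.144 → R0 = 1.82
x·lx·mx: 0, 0, 0.8, 1.632, 2.064, 1.08, 0.864 → Σ = 6.44
T = 6.44 / 1.82 = 3.538462… → 3.538

3.538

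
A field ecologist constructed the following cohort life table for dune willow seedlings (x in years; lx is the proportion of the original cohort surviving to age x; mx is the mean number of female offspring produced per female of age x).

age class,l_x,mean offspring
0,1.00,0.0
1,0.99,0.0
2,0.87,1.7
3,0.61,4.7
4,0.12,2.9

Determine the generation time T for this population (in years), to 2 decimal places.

lx·mx: 0, 0, 1.479, 2.867, 0.348 → R0 = 4.694
x·lx·mx: 0, 0, 2.958, 8.601, 1.392 → Σ = 12.951
T = 12.951 / 4.694 = 2.759054… → 2.76

2.76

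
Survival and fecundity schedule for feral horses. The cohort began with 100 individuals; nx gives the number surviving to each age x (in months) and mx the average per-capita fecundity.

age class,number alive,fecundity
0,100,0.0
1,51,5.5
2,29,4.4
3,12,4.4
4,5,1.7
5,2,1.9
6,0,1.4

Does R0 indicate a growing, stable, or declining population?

growing

lx = nx/n0 = nx/100: 1, 0.51, 0.29, 0.12, 0.05, 0.02, 0
R0 = Σ lx·mx = 0 + 2.805 + 1.276 + 0.528 + 0.085 + 0.038 + 0 = 4.732
R0 > 1, so the population is growing.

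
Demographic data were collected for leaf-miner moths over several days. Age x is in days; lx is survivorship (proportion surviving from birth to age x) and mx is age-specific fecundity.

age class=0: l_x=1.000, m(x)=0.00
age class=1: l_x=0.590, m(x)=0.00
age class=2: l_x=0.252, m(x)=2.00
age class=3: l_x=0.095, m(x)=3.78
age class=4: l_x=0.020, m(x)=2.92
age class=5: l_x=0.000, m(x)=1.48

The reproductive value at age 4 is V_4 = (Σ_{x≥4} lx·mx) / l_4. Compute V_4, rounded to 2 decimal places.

2.92

lx·mx for x ≥ 4: 0.0584, 0 → sum = 0.0584
V_4 = 0.0584 / l_4 = 0.0584 / 0.02 = 2.92 → 2.92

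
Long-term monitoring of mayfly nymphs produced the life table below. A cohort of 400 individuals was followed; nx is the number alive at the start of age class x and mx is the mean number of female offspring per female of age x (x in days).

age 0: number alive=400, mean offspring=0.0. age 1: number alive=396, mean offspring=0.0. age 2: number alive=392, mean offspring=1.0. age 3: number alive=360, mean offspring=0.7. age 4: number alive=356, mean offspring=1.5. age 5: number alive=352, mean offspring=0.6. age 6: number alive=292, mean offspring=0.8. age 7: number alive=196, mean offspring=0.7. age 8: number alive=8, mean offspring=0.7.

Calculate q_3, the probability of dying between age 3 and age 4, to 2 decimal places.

lx = nx/n0 = nx/400: 1, 0.99, 0.98, 0.9, 0.89, 0.88, 0.73, 0.49, 0.02
q_3 = (l_3 − l_4) / l_3 = (0.9 − 0.89) / 0.9
     = 0.01 / 0.9 = 0.011111… → 0.01

0.01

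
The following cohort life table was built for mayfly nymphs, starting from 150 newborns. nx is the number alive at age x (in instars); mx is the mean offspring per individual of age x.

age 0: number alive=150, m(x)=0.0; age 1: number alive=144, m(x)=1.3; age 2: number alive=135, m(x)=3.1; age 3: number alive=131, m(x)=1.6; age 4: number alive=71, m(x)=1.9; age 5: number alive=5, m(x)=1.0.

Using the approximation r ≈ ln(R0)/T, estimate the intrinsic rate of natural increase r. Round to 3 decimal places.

lx = nx/n0 = nx/150: 1, 0.96, 0.9, 0.87333…, 0.47333…, 0.03333…
R0 = Σ lx·mx = 0 + 1.248 + 2.79 + 1.39733… + 0.89933… + 0.03333… = 6.368…
Σ x·lx·mx = 14.784…; T = 14.784…/6.368… = 2.32161…
r ≈ ln(R0)/T = ln(6.368…)/2.32161… = 0.79742… → 0.797

0.797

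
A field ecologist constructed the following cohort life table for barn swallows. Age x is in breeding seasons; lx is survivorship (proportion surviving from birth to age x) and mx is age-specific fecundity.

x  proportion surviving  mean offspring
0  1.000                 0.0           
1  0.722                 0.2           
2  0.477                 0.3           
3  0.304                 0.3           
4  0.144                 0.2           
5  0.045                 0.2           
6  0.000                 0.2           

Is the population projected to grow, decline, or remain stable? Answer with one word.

declining

R0 = Σ lx·mx = 0 + 0.1444 + 0.1431 + 0.0912 + 0.0288 + 0.009 + 0 = 0.4165
R0 < 1, so the population is declining.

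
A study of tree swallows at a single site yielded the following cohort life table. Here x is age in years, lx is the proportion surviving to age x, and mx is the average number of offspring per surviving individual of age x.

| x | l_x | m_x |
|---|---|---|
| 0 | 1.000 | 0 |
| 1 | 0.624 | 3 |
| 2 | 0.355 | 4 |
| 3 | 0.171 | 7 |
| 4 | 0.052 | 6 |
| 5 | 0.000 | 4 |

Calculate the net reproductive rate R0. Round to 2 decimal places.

lx·mx by age: 0, 1.872, 1.42, 1.197, 0.312, 0
R0 = Σ lx·mx = 4.801 → 4.80

4.80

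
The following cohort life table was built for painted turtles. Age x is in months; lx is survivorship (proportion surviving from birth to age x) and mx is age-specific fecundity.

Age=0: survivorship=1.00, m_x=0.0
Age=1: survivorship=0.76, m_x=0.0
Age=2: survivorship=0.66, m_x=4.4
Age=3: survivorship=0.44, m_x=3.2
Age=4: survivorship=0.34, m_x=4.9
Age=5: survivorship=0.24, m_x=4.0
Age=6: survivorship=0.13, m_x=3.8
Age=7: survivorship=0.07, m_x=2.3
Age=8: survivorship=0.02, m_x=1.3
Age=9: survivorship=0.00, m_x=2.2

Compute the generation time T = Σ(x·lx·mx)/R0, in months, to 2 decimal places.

lx·mx: 0, 0, 2.904, 1.408, 1.666, 0.96, 0.494, 0.161, 0.026, 0 → R0 = 7.619
x·lx·mx: 0, 0, 5.808, 4.224, 6.664, 4.8, 2.964, 1.127, 0.208, 0 → Σ = 25.795
T = 25.795 / 7.619 = 3.385615… → 3.39

3.39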